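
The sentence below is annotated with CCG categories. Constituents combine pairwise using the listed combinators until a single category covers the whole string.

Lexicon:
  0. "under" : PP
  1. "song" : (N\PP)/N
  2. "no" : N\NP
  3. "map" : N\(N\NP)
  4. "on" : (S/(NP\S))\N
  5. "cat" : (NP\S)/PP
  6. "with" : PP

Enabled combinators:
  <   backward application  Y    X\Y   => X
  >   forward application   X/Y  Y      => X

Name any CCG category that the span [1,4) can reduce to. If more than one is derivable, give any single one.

N\PP

[0,7] S   >
  [0,5] S/(NP\S)   <
    [0,4] N   <
      [0,1] "under" : PP
      [1,4] N\PP   >
        [1,2] "song" : (N\PP)/N
        [2,4] N   <
          [2,3] "no" : N\NP
          [3,4] "map" : N\(N\NP)
    [4,5] "on" : (S/(NP\S))\N
  [5,7] NP\S   >
    [5,6] "cat" : (NP\S)/PP
    [6,7] "with" : PP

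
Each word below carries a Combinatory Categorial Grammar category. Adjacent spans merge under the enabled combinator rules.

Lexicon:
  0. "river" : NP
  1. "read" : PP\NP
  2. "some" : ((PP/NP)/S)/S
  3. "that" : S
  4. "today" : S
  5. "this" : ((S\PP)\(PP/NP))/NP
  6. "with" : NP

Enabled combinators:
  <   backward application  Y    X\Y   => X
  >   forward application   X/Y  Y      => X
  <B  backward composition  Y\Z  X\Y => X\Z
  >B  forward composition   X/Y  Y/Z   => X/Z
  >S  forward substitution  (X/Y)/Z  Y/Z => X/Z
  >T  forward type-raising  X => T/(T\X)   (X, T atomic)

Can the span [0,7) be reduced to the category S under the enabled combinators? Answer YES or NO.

YES

[0,7] S   <
  [0,2] PP   >
    [0,1] PP/(PP\NP)   >T
      [0,1] "river" : NP
    [1,2] "read" : PP\NP
  [2,7] S\PP   <
    [2,5] PP/NP   >
      [2,4] (PP/NP)/S   >
        [2,3] "some" : ((PP/NP)/S)/S
        [3,4] "that" : S
      [4,5] "today" : S
    [5,7] (S\PP)\(PP/NP)   >
      [5,6] "this" : ((S\PP)\(PP/NP))/NP
      [6,7] "with" : NP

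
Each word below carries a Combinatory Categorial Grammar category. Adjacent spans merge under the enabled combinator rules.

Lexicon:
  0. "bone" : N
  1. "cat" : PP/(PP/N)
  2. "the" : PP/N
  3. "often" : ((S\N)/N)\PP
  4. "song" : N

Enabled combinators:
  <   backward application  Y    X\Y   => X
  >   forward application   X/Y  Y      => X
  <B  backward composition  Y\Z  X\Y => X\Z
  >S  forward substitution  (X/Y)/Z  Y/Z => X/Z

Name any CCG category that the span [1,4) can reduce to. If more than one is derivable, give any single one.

(S\N)/N

[0,5] S   <
  [0,1] "bone" : N
  [1,5] S\N   >
    [1,4] (S\N)/N   <
      [1,3] PP   >
        [1,2] "cat" : PP/(PP/N)
        [2,3] "the" : PP/N
      [3,4] "often" : ((S\N)/N)\PP
    [4,5] "song" : N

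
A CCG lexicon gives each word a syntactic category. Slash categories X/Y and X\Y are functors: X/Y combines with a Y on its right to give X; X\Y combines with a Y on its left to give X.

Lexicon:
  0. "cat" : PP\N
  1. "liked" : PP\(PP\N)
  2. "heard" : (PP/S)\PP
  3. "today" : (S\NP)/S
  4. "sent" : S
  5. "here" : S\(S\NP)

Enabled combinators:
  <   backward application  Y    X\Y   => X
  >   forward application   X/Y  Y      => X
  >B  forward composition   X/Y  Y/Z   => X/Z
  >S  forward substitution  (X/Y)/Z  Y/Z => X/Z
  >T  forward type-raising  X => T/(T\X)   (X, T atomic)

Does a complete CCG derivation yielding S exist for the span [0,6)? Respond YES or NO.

NO

PP\N PP\(PP\N) (PP/S)\PP (S\NP)/S S S\(S\NP)
CKY chart[0,6] = {N/(N\PP), NP/(NP\PP), PP, PP/(PP\PP), PP/(S\S), S/(S\PP)}; S ∉ chart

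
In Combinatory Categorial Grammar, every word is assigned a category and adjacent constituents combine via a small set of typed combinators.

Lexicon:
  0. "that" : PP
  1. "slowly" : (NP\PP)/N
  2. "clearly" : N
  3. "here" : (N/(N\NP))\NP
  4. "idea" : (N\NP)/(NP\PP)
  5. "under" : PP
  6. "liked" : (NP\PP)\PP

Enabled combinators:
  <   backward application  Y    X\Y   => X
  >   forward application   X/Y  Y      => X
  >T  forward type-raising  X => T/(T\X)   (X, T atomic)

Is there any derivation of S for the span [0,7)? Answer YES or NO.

NO

PP (NP\PP)/N N (N/(N\NP))\NP (N\NP)/(NP\PP) PP (NP\PP)\PP
CKY chart[0,7] = {N, N/(N\N), NP/(NP\N), PP/(PP\N), S/(S\N)}; S ∉ chart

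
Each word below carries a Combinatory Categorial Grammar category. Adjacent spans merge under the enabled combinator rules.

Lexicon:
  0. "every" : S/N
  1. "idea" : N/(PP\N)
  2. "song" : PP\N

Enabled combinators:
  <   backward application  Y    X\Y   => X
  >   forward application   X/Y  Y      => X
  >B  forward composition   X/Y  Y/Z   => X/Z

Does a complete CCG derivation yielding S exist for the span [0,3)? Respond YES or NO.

[0,3] S   >
  [0,1] "every" : S/N
  [1,3] N   >
    [1,2] "idea" : N/(PP\N)
    [2,3] "song" : PP\N

YES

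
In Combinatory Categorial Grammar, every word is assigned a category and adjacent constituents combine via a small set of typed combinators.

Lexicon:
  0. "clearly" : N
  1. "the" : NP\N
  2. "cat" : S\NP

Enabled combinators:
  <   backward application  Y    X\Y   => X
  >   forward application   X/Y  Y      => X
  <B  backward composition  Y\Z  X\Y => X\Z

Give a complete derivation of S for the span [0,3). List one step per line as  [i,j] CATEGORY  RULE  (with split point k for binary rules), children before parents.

[0,1] N  lex  "clearly"
[1,2] NP\N  lex  "the"
[0,2] NP  <  k=1
[2,3] S\NP  lex  "cat"
[0,3] S  <  k=2

[0,3] S   <
  [0,2] NP   <
    [0,1] "clearly" : N
    [1,2] "the" : NP\N
  [2,3] "cat" : S\NP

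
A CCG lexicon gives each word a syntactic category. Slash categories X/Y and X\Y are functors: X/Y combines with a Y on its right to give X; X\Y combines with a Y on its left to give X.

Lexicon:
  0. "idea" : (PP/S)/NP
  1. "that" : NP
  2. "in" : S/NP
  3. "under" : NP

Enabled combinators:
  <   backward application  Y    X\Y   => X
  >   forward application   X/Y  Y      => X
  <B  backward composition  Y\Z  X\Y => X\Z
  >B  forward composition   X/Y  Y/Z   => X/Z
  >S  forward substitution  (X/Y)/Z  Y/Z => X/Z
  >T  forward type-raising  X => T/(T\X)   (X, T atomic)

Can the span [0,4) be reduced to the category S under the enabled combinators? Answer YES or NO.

(PP/S)/NP NP S/NP NP
CKY chart[0,4] = {N/(N\PP), NP/(NP\PP), PP, PP/(NP\NP), PP/(PP\PP), PP/(S\S), S/(S\PP)}; S ∉ chart

NO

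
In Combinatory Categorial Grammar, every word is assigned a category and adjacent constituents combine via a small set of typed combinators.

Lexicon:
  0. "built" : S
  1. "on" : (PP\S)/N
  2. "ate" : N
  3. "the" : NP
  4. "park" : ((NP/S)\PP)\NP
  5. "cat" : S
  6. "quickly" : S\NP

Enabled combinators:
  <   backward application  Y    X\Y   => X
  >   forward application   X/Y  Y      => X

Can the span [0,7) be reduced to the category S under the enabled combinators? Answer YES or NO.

[0,7] S   <
  [0,6] NP   >
    [0,5] NP/S   <
      [0,3] PP   <
        [0,1] "built" : S
        [1,3] PP\S   >
          [1,2] "on" : (PP\S)/N
          [2,3] "ate" : N
      [3,5] (NP/S)\PP   <
        [3,4] "the" : NP
        [4,5] "park" : ((NP/S)\PP)\NP
    [5,6] "cat" : S
  [6,7] "quickly" : S\NP

YES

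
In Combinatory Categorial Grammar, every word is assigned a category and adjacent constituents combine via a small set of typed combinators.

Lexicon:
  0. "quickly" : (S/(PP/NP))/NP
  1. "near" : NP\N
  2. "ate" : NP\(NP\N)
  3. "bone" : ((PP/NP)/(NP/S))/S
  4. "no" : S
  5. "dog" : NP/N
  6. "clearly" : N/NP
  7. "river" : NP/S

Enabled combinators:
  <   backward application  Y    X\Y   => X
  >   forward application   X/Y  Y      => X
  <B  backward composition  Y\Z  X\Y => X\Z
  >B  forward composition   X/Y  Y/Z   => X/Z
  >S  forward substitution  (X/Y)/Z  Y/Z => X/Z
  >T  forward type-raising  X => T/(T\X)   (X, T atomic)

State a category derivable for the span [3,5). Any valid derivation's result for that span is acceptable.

(PP/NP)/(NP/S)

[0,8] S   >
  [0,3] S/(PP/NP)   >
    [0,1] "quickly" : (S/(PP/NP))/NP
    [1,3] NP   <
      [1,2] "near" : NP\N
      [2,3] "ate" : NP\(NP\N)
  [3,8] PP/NP   >
    [3,5] (PP/NP)/(NP/S)   >
      [3,4] "bone" : ((PP/NP)/(NP/S))/S
      [4,5] "no" : S
    [5,8] NP/S   >B
      [5,7] NP/NP   >B
        [5,6] "dog" : NP/N
        [6,7] "clearly" : N/NP
      [7,8] "river" : NP/S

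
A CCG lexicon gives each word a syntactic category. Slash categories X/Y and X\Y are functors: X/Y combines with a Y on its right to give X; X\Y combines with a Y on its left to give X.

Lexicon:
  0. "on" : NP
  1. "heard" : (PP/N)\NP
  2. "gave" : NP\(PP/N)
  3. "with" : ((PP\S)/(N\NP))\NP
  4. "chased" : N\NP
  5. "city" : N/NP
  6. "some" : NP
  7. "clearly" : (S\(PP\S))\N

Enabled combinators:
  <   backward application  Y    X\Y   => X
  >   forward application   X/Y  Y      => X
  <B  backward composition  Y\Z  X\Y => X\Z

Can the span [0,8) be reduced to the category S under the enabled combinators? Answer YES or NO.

[0,8] S   <
  [0,5] PP\S   >
    [0,4] (PP\S)/(N\NP)   <
      [0,3] NP   <
        [0,2] PP/N   <
          [0,1] "on" : NP
          [1,2] "heard" : (PP/N)\NP
        [2,3] "gave" : NP\(PP/N)
      [3,4] "with" : ((PP\S)/(N\NP))\NP
    [4,5] "chased" : N\NP
  [5,8] S\(PP\S)   <
    [5,7] N   >
      [5,6] "city" : N/NP
      [6,7] "some" : NP
    [7,8] "clearly" : (S\(PP\S))\N

YES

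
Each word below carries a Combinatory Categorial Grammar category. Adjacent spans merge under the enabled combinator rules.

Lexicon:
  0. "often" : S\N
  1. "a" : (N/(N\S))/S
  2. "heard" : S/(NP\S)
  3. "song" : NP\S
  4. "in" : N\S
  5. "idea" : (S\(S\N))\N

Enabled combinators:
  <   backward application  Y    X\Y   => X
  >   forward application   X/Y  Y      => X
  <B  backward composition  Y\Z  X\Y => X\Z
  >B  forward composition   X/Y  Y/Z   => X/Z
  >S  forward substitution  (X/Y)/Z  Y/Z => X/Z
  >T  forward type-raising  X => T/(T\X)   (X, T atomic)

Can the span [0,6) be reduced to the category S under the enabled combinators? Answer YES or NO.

[0,6] S   <
  [0,1] "often" : S\N
  [1,6] S\(S\N)   <
    [1,5] N   >
      [1,4] N/(N\S)   >
        [1,2] "a" : (N/(N\S))/S
        [2,4] S   >
          [2,3] "heard" : S/(NP\S)
          [3,4] "song" : NP\S
      [4,5] "in" : N\S
    [5,6] "idea" : (S\(S\N))\N

YES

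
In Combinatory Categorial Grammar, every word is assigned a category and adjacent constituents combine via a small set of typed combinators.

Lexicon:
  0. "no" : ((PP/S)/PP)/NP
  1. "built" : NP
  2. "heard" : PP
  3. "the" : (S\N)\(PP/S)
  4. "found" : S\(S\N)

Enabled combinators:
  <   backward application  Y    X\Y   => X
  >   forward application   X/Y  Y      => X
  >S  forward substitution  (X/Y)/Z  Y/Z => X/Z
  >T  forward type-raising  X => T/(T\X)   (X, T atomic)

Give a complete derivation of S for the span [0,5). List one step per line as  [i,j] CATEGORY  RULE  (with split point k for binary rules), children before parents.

[0,5] S   <
  [0,4] S\N   <
    [0,3] PP/S   >
      [0,2] (PP/S)/PP   >
        [0,1] "no" : ((PP/S)/PP)/NP
        [1,2] "built" : NP
      [2,3] "heard" : PP
    [3,4] "the" : (S\N)\(PP/S)
  [4,5] "found" : S\(S\N)

[0,1] ((PP/S)/PP)/NP  lex  "no"
[1,2] NP  lex  "built"
[0,2] (PP/S)/PP  >  k=1
[2,3] PP  lex  "heard"
[0,3] PP/S  >  k=2
[3,4] (S\N)\(PP/S)  lex  "the"
[0,4] S\N  <  k=3
[4,5] S\(S\N)  lex  "found"
[0,5] S  <  k=4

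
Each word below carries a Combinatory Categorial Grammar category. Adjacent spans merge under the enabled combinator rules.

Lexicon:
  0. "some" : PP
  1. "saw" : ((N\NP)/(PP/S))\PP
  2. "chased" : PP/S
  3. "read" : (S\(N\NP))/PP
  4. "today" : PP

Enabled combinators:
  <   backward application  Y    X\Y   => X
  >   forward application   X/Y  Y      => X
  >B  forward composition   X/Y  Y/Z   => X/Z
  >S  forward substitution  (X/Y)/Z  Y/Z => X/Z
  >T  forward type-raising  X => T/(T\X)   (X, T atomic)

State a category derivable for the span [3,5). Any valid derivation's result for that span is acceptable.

S\(N\NP)

[0,5] S   <
  [0,3] N\NP   >
    [0,2] (N\NP)/(PP/S)   <
      [0,1] "some" : PP
      [1,2] "saw" : ((N\NP)/(PP/S))\PP
    [2,3] "chased" : PP/S
  [3,5] S\(N\NP)   >
    [3,4] "read" : (S\(N\NP))/PP
    [4,5] "today" : PP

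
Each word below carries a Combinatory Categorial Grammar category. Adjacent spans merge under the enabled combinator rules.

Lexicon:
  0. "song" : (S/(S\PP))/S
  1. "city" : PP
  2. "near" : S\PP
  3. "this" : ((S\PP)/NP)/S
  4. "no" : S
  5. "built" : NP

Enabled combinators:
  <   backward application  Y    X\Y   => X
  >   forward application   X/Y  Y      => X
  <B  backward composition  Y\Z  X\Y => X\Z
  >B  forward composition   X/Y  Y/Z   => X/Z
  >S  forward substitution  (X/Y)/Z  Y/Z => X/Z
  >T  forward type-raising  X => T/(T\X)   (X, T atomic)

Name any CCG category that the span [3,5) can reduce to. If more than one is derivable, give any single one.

(S\PP)/NP

[0,6] S   >
  [0,3] S/(S\PP)   >
    [0,1] "song" : (S/(S\PP))/S
    [1,3] S   <
      [1,2] "city" : PP
      [2,3] "near" : S\PP
  [3,6] S\PP   >
    [3,5] (S\PP)/NP   >
      [3,4] "this" : ((S\PP)/NP)/S
      [4,5] "no" : S
    [5,6] "built" : NP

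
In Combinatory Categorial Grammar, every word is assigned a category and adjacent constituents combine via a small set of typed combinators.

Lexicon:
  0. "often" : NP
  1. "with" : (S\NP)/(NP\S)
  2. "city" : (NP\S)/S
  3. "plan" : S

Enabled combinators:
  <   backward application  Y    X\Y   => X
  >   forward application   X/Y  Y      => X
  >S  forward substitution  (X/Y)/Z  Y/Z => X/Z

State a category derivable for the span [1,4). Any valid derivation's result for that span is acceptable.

[0,4] S   <
  [0,1] "often" : NP
  [1,4] S\NP   >
    [1,2] "with" : (S\NP)/(NP\S)
    [2,4] NP\S   >
      [2,3] "city" : (NP\S)/S
      [3,4] "plan" : S

S\NP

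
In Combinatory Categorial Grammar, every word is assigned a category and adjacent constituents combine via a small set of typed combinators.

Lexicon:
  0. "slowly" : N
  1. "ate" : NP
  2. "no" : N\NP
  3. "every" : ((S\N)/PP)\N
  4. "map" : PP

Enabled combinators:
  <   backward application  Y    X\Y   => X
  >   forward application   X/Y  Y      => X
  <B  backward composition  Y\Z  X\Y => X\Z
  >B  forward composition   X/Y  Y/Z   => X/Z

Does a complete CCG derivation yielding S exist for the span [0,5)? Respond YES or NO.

[0,5] S   <
  [0,1] "slowly" : N
  [1,5] S\N   >
    [1,4] (S\N)/PP   <
      [1,3] N   <
        [1,2] "ate" : NP
        [2,3] "no" : N\NP
      [3,4] "every" : ((S\N)/PP)\N
    [4,5] "map" : PP

YES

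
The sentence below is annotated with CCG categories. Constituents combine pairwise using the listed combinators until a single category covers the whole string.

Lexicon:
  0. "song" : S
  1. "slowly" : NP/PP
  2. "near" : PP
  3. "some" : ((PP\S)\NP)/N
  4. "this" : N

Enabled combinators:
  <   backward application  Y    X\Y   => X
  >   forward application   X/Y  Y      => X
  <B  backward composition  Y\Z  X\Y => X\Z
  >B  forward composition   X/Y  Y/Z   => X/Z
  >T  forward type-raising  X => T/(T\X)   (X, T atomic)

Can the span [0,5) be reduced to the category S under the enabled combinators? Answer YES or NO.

S NP/PP PP ((PP\S)\NP)/N N
CKY chart[0,5] = {N/(N\PP), NP/(NP\PP), PP, PP/(PP\PP), S/(S\PP)}; S ∉ chart

NO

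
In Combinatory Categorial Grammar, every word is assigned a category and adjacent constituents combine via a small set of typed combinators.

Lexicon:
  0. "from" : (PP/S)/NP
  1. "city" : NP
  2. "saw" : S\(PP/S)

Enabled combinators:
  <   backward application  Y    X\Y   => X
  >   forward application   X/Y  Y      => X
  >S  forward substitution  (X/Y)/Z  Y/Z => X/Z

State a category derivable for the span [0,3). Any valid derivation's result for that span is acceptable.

[0,3] S   <
  [0,2] PP/S   >
    [0,1] "from" : (PP/S)/NP
    [1,2] "city" : NP
  [2,3] "saw" : S\(PP/S)

S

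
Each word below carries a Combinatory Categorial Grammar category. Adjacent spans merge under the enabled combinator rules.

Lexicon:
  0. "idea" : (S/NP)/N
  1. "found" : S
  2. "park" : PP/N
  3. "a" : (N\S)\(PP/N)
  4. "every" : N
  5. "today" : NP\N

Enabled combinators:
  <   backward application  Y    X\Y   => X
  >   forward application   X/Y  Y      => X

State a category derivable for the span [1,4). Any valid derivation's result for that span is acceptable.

[0,6] S   >
  [0,4] S/NP   >
    [0,1] "idea" : (S/NP)/N
    [1,4] N   <
      [1,2] "found" : S
      [2,4] N\S   <
        [2,3] "park" : PP/N
        [3,4] "a" : (N\S)\(PP/N)
  [4,6] NP   <
    [4,5] "every" : N
    [5,6] "today" : NP\N

N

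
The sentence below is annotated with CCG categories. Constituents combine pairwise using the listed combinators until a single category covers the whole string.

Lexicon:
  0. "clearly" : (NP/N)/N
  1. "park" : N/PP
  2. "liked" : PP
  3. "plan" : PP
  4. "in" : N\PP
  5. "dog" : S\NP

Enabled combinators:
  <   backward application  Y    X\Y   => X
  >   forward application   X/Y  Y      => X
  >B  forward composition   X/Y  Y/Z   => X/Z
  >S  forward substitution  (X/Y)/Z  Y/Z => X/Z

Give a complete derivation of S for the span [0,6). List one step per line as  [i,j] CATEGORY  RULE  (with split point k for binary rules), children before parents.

[0,6] S   <
  [0,5] NP   >
    [0,3] NP/N   >
      [0,1] "clearly" : (NP/N)/N
      [1,3] N   >
        [1,2] "park" : N/PP
        [2,3] "liked" : PP
    [3,5] N   <
      [3,4] "plan" : PP
      [4,5] "in" : N\PP
  [5,6] "dog" : S\NP

[0,1] (NP/N)/N  lex  "clearly"
[1,2] N/PP  lex  "park"
[2,3] PP  lex  "liked"
[1,3] N  >  k=2
[0,3] NP/N  >  k=1
[3,4] PP  lex  "plan"
[4,5] N\PP  lex  "in"
[3,5] N  <  k=4
[0,5] NP  >  k=3
[5,6] S\NP  lex  "dog"
[0,6] S  <  k=5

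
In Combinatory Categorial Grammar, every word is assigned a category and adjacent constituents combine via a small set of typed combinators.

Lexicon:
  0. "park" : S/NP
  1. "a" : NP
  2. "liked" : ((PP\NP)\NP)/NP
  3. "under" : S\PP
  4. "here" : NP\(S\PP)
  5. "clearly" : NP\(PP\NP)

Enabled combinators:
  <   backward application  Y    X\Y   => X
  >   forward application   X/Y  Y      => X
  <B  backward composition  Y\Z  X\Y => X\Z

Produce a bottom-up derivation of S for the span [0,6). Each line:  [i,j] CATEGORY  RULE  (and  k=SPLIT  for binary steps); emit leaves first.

[0,1] S/NP  lex  "park"
[1,2] NP  lex  "a"
[2,3] ((PP\NP)\NP)/NP  lex  "liked"
[3,4] S\PP  lex  "under"
[4,5] NP\(S\PP)  lex  "here"
[3,5] NP  <  k=4
[2,5] (PP\NP)\NP  >  k=3
[1,5] PP\NP  <  k=2
[5,6] NP\(PP\NP)  lex  "clearly"
[1,6] NP  <  k=5
[0,6] S  >  k=1

[0,6] S   >
  [0,1] "park" : S/NP
  [1,6] NP   <
    [1,5] PP\NP   <
      [1,2] "a" : NP
      [2,5] (PP\NP)\NP   >
        [2,3] "liked" : ((PP\NP)\NP)/NP
        [3,5] NP   <
          [3,4] "under" : S\PP
          [4,5] "here" : NP\(S\PP)
    [5,6] "clearly" : NP\(PP\NP)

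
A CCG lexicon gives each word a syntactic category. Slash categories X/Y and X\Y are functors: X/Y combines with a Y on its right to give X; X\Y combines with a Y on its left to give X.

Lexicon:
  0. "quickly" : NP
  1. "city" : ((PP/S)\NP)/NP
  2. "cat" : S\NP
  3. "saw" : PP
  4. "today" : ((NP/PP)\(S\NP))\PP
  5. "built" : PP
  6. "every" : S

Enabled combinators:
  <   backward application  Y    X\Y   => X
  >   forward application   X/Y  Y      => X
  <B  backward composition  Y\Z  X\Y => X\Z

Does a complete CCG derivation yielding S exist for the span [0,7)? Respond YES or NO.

NO

NP ((PP/S)\NP)/NP S\NP PP ((NP/PP)\(S\NP))\PP PP S
CKY chart[0,7] = {PP}; S ∉ chart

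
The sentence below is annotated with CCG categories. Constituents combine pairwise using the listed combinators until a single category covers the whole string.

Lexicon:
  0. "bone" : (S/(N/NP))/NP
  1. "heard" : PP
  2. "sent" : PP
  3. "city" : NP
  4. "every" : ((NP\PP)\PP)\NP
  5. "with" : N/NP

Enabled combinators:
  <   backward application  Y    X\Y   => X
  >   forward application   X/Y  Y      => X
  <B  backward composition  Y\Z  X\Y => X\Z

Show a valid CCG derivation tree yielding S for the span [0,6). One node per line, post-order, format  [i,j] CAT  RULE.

[0,6] S   >
  [0,5] S/(N/NP)   >
    [0,1] "bone" : (S/(N/NP))/NP
    [1,5] NP   <
      [1,2] "heard" : PP
      [2,5] NP\PP   <
        [2,3] "sent" : PP
        [3,5] (NP\PP)\PP   <
          [3,4] "city" : NP
          [4,5] "every" : ((NP\PP)\PP)\NP
  [5,6] "with" : N/NP

[0,1] (S/(N/NP))/NP  lex  "bone"
[1,2] PP  lex  "heard"
[2,3] PP  lex  "sent"
[3,4] NP  lex  "city"
[4,5] ((NP\PP)\PP)\NP  lex  "every"
[3,5] (NP\PP)\PP  <  k=4
[2,5] NP\PP  <  k=3
[1,5] NP  <  k=2
[0,5] S/(N/NP)  >  k=1
[5,6] N/NP  lex  "with"
[0,6] S  >  k=5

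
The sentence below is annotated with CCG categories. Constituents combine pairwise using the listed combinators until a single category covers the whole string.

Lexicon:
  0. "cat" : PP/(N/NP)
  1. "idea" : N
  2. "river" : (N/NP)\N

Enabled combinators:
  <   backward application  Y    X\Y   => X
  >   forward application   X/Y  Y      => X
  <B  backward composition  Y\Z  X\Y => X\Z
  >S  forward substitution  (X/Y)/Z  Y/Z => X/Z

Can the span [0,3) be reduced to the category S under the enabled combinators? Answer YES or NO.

PP/(N/NP) N (N/NP)\N
CKY chart[0,3] = {PP}; S ∉ chart

NO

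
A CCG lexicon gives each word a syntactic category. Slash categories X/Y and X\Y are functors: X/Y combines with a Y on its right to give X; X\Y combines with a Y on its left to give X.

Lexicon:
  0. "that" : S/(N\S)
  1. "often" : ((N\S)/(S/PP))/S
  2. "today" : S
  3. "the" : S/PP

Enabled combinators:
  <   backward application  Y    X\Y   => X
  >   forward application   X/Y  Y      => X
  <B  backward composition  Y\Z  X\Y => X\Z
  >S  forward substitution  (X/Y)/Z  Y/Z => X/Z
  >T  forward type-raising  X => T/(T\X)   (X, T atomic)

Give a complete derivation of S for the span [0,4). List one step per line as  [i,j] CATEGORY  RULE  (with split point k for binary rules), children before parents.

[0,1] S/(N\S)  lex  "that"
[1,2] ((N\S)/(S/PP))/S  lex  "often"
[2,3] S  lex  "today"
[1,3] (N\S)/(S/PP)  >  k=2
[3,4] S/PP  lex  "the"
[1,4] N\S  >  k=3
[0,4] S  >  k=1

[0,4] S   >
  [0,1] "that" : S/(N\S)
  [1,4] N\S   >
    [1,3] (N\S)/(S/PP)   >
      [1,2] "often" : ((N\S)/(S/PP))/S
      [2,3] "today" : S
    [3,4] "the" : S/PP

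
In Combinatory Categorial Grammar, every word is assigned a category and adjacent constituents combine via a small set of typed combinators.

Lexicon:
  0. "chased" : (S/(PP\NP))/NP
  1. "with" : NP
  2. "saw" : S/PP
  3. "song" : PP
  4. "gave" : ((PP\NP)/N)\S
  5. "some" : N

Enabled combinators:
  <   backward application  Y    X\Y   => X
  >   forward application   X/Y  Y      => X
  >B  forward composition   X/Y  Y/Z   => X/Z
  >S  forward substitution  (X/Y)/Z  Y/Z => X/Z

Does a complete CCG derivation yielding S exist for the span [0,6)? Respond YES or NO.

[0,6] S   >
  [0,2] S/(PP\NP)   >
    [0,1] "chased" : (S/(PP\NP))/NP
    [1,2] "with" : NP
  [2,6] PP\NP   >
    [2,5] (PP\NP)/N   <
      [2,4] S   >
        [2,3] "saw" : S/PP
        [3,4] "song" : PP
      [4,5] "gave" : ((PP\NP)/N)\S
    [5,6] "some" : N

YES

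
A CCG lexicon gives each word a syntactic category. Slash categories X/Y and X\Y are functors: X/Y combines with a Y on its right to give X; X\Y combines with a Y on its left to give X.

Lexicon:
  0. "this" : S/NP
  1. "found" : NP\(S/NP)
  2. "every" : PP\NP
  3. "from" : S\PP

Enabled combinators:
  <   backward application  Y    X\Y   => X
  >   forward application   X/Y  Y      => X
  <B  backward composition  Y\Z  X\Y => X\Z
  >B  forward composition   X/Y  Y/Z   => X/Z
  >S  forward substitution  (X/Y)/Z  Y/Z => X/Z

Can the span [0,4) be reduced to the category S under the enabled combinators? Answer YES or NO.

YES

[0,4] S   <
  [0,3] PP   <
    [0,2] NP   <
      [0,1] "this" : S/NP
      [1,2] "found" : NP\(S/NP)
    [2,3] "every" : PP\NP
  [3,4] "from" : S\PP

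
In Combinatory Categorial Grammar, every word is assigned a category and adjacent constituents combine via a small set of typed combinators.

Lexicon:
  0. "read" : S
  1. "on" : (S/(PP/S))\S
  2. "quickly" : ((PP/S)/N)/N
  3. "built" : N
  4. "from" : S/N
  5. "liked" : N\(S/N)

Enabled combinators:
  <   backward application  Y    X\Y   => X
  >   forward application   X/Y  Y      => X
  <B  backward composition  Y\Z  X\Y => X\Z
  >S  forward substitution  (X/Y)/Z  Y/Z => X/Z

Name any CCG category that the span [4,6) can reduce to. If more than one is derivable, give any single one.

[0,6] S   >
  [0,2] S/(PP/S)   <
    [0,1] "read" : S
    [1,2] "on" : (S/(PP/S))\S
  [2,6] PP/S   >
    [2,4] (PP/S)/N   >
      [2,3] "quickly" : ((PP/S)/N)/N
      [3,4] "built" : N
    [4,6] N   <
      [4,5] "from" : S/N
      [5,6] "liked" : N\(S/N)

N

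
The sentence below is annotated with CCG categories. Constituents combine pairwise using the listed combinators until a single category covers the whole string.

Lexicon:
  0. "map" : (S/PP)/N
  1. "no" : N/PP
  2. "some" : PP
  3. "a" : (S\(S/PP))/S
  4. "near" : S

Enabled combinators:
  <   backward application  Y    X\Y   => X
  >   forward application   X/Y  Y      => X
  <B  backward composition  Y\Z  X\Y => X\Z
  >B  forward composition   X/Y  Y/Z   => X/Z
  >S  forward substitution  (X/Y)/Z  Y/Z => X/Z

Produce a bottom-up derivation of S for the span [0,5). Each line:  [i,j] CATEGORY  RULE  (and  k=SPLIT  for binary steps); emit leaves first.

[0,5] S   <
  [0,3] S/PP   >
    [0,1] "map" : (S/PP)/N
    [1,3] N   >
      [1,2] "no" : N/PP
      [2,3] "some" : PP
  [3,5] S\(S/PP)   >
    [3,4] "a" : (S\(S/PP))/S
    [4,5] "near" : S

[0,1] (S/PP)/N  lex  "map"
[1,2] N/PP  lex  "no"
[2,3] PP  lex  "some"
[1,3] N  >  k=2
[0,3] S/PP  >  k=1
[3,4] (S\(S/PP))/S  lex  "a"
[4,5] S  lex  "near"
[3,5] S\(S/PP)  >  k=4
[0,5] S  <  k=3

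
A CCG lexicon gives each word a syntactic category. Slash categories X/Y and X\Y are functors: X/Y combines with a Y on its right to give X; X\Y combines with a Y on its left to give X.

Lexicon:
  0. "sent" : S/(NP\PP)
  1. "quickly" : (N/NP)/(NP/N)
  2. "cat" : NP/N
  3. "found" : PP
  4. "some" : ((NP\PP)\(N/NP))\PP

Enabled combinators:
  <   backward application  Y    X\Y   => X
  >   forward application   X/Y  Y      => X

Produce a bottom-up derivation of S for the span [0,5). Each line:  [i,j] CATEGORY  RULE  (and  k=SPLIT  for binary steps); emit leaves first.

[0,5] S   >
  [0,1] "sent" : S/(NP\PP)
  [1,5] NP\PP   <
    [1,3] N/NP   >
      [1,2] "quickly" : (N/NP)/(NP/N)
      [2,3] "cat" : NP/N
    [3,5] (NP\PP)\(N/NP)   <
      [3,4] "found" : PP
      [4,5] "some" : ((NP\PP)\(N/NP))\PP

[0,1] S/(NP\PP)  lex  "sent"
[1,2] (N/NP)/(NP/N)  lex  "quickly"
[2,3] NP/N  lex  "cat"
[1,3] N/NP  >  k=2
[3,4] PP  lex  "found"
[4,5] ((NP\PP)\(N/NP))\PP  lex  "some"
[3,5] (NP\PP)\(N/NP)  <  k=4
[1,5] NP\PP  <  k=3
[0,5] S  >  k=1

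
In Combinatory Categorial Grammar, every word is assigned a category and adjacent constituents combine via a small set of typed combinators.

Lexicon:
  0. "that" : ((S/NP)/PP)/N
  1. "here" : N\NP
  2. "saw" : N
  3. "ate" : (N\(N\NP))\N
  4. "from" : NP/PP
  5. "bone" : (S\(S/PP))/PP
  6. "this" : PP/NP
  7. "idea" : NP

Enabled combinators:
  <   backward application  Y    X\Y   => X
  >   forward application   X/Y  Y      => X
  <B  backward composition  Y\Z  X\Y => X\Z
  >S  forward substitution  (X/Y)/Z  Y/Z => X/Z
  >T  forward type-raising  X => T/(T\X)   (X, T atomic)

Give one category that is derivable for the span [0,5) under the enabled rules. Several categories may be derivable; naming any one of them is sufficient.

S/PP

[0,8] S   <
  [0,5] S/PP   >S
    [0,4] (S/NP)/PP   >
      [0,1] "that" : ((S/NP)/PP)/N
      [1,4] N   <
        [1,2] "here" : N\NP
        [2,4] N\(N\NP)   <
          [2,3] "saw" : N
          [3,4] "ate" : (N\(N\NP))\N
    [4,5] "from" : NP/PP
  [5,8] S\(S/PP)   >
    [5,6] "bone" : (S\(S/PP))/PP
    [6,8] PP   >
      [6,7] "this" : PP/NP
      [7,8] "idea" : NP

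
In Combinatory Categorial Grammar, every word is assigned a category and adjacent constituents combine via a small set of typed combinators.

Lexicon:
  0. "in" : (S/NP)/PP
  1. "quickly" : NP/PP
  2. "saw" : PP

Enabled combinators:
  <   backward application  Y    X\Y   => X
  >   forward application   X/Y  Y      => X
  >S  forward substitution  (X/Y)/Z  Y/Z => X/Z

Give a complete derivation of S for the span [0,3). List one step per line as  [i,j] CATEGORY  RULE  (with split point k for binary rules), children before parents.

[0,1] (S/NP)/PP  lex  "in"
[1,2] NP/PP  lex  "quickly"
[0,2] S/PP  >S  k=1
[2,3] PP  lex  "saw"
[0,3] S  >  k=2

[0,3] S   >
  [0,2] S/PP   >S
    [0,1] "in" : (S/NP)/PP
    [1,2] "quickly" : NP/PP
  [2,3] "saw" : PP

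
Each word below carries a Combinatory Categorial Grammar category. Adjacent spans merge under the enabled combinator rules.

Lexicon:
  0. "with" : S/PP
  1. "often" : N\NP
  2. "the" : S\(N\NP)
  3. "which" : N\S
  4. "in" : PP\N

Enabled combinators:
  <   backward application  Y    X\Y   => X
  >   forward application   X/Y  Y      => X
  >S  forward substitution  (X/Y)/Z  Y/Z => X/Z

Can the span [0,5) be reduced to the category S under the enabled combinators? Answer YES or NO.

[0,5] S   >
  [0,1] "with" : S/PP
  [1,5] PP   <
    [1,4] N   <
      [1,3] S   <
        [1,2] "often" : N\NP
        [2,3] "the" : S\(N\NP)
      [3,4] "which" : N\S
    [4,5] "in" : PP\N

YES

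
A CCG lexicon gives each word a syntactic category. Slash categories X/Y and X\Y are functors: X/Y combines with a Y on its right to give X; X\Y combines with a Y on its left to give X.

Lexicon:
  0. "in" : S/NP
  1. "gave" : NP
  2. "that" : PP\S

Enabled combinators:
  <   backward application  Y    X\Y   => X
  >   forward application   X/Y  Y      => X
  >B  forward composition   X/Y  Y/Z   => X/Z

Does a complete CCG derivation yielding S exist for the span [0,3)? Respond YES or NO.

NO

S/NP NP PP\S
CKY chart[0,3] = {PP}; S ∉ chart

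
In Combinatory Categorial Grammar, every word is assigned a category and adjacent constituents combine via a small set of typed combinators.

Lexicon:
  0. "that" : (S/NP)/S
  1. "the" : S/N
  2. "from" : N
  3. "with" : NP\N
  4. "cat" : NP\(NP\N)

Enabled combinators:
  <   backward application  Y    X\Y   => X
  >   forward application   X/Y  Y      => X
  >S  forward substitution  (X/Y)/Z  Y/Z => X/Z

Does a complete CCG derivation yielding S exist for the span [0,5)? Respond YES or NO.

[0,5] S   >
  [0,3] S/NP   >
    [0,1] "that" : (S/NP)/S
    [1,3] S   >
      [1,2] "the" : S/N
      [2,3] "from" : N
  [3,5] NP   <
    [3,4] "with" : NP\N
    [4,5] "cat" : NP\(NP\N)

YES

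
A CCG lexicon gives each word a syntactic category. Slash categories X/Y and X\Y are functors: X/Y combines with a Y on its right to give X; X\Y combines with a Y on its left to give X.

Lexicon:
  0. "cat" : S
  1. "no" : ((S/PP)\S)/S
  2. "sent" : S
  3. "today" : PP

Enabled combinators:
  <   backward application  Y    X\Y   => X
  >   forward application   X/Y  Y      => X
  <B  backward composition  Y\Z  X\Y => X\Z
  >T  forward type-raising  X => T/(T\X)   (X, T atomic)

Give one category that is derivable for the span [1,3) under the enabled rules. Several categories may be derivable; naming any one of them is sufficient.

(S/PP)\S

[0,4] S   >
  [0,3] S/PP   <
    [0,1] "cat" : S
    [1,3] (S/PP)\S   >
      [1,2] "no" : ((S/PP)\S)/S
      [2,3] "sent" : S
  [3,4] "today" : PP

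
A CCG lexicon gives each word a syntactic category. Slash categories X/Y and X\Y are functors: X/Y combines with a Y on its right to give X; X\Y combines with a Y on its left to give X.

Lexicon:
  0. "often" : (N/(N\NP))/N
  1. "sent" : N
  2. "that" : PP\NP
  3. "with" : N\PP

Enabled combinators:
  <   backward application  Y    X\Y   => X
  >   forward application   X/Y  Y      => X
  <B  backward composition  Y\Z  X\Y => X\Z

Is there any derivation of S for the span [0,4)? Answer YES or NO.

(N/(N\NP))/N N PP\NP N\PP
CKY chart[0,4] = {N}; S ∉ chart

NO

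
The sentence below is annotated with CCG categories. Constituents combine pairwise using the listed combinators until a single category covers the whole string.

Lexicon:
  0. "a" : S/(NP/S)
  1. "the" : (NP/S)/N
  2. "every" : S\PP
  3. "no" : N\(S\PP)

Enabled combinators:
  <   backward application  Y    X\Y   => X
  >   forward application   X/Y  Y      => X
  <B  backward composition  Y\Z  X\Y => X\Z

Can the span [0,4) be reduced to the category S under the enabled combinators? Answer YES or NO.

YES

[0,4] S   >
  [0,1] "a" : S/(NP/S)
  [1,4] NP/S   >
    [1,2] "the" : (NP/S)/N
    [2,4] N   <
      [2,3] "every" : S\PP
      [3,4] "no" : N\(S\PP)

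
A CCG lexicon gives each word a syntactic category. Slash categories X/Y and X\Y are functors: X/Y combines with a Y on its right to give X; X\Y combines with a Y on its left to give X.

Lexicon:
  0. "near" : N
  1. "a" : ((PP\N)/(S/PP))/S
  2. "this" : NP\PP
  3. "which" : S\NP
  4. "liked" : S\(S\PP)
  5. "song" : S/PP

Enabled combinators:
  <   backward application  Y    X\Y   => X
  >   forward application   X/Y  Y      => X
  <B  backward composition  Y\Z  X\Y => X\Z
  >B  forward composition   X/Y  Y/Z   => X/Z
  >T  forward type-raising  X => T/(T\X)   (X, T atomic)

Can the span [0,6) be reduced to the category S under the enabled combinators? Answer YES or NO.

N ((PP\N)/(S/PP))/S NP\PP S\NP S\(S\PP) S/PP
CKY chart[0,6] = {N/(N\PP), NP/(NP\PP), PP, PP/(PP\PP), S/(S\PP)}; S ∉ chart

NO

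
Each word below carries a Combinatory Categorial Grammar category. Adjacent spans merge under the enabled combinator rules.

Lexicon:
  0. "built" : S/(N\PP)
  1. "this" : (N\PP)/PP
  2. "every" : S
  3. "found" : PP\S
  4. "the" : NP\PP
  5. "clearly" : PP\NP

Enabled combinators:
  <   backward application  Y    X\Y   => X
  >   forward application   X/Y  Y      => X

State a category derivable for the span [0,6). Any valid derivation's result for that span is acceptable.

S

[0,6] S   >
  [0,1] "built" : S/(N\PP)
  [1,6] N\PP   >
    [1,2] "this" : (N\PP)/PP
    [2,6] PP   <
      [2,5] NP   <
        [2,4] PP   <
          [2,3] "every" : S
          [3,4] "found" : PP\S
        [4,5] "the" : NP\PP
      [5,6] "clearly" : PP\NP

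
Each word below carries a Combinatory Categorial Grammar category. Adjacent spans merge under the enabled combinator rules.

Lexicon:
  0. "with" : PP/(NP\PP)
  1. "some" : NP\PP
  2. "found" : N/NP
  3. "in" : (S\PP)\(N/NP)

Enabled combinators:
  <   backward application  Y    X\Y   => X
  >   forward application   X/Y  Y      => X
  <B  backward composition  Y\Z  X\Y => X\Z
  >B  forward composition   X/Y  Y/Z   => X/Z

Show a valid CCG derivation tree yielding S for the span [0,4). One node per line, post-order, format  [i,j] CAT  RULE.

[0,4] S   <
  [0,2] PP   >
    [0,1] "with" : PP/(NP\PP)
    [1,2] "some" : NP\PP
  [2,4] S\PP   <
    [2,3] "found" : N/NP
    [3,4] "in" : (S\PP)\(N/NP)

[0,1] PP/(NP\PP)  lex  "with"
[1,2] NP\PP  lex  "some"
[0,2] PP  >  k=1
[2,3] N/NP  lex  "found"
[3,4] (S\PP)\(N/NP)  lex  "in"
[2,4] S\PP  <  k=3
[0,4] S  <  k=2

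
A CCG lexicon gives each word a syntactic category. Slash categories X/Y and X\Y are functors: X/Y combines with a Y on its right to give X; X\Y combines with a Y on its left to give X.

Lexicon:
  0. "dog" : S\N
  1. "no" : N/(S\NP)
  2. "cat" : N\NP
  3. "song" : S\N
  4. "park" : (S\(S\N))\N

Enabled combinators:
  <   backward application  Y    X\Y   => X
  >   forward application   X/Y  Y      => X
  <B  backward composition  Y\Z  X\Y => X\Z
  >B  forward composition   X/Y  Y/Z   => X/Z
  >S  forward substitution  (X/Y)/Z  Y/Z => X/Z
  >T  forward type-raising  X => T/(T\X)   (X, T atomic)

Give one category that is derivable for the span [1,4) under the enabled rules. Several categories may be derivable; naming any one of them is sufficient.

[0,5] S   <
  [0,1] "dog" : S\N
  [1,5] S\(S\N)   <
    [1,4] N   >
      [1,2] "no" : N/(S\NP)
      [2,4] S\NP   <B
        [2,3] "cat" : N\NP
        [3,4] "song" : S\N
    [4,5] "park" : (S\(S\N))\N

N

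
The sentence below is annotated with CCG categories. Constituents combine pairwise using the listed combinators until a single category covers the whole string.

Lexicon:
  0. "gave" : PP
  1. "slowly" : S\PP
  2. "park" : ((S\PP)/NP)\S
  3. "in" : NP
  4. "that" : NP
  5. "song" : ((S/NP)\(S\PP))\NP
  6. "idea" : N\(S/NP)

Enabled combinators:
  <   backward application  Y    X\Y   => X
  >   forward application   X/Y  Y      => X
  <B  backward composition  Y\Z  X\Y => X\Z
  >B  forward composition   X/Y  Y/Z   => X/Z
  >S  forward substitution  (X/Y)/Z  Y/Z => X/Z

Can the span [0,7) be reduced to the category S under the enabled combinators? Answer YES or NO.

PP S\PP ((S\PP)/NP)\S NP NP ((S/NP)\(S\PP))\NP N\(S/NP)
CKY chart[0,7] = {N}; S ∉ chart

NO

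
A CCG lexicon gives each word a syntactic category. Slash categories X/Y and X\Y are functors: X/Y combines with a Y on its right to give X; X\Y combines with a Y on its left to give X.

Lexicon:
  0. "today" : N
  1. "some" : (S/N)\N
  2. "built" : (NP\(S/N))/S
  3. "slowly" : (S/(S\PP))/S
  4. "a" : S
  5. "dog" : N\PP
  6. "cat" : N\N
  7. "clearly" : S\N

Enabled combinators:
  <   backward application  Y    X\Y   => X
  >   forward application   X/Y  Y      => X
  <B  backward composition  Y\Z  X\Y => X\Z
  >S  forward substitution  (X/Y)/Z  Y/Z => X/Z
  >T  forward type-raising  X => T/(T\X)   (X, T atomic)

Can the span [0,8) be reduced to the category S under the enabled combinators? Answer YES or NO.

N (S/N)\N (NP\(S/N))/S (S/(S\PP))/S S N\PP N\N S\N
CKY chart[0,8] = {N/(N\NP), NP, NP/(NP\NP), PP/(PP\NP), S/(S\NP)}; S ∉ chart

NO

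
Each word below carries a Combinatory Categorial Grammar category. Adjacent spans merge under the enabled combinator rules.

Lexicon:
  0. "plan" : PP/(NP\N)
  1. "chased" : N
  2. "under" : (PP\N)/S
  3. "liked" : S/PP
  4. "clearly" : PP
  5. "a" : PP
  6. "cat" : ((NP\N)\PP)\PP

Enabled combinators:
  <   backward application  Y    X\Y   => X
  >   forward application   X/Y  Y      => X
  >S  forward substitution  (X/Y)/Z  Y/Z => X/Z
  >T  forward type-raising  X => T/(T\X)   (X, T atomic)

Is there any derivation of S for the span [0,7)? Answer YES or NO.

PP/(NP\N) N (PP\N)/S S/PP PP PP ((NP\N)\PP)\PP
CKY chart[0,7] = {N/(N\PP), NP/(NP\PP), PP, PP/(PP\PP), S/(S\PP)}; S ∉ chart

NO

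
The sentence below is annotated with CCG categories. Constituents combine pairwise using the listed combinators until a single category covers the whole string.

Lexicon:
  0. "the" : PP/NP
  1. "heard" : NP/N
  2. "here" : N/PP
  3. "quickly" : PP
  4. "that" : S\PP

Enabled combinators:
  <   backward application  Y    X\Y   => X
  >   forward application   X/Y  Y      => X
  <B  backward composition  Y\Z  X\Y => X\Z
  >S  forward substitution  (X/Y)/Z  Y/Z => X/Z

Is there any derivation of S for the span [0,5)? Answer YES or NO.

YES

[0,5] S   <
  [0,4] PP   >
    [0,1] "the" : PP/NP
    [1,4] NP   >
      [1,2] "heard" : NP/N
      [2,4] N   >
        [2,3] "here" : N/PP
        [3,4] "quickly" : PP
  [4,5] "that" : S\PP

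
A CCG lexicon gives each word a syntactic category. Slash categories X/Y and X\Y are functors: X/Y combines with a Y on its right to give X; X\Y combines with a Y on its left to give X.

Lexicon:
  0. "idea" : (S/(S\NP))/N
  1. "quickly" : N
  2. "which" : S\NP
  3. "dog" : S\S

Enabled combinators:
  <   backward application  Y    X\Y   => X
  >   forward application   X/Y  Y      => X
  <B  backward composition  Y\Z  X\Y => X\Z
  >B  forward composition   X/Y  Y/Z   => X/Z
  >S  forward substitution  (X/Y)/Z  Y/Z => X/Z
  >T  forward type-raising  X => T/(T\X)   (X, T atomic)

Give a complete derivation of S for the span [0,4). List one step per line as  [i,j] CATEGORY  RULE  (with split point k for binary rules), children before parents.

[0,1] (S/(S\NP))/N  lex  "idea"
[1,2] N  lex  "quickly"
[0,2] S/(S\NP)  >  k=1
[2,3] S\NP  lex  "which"
[3,4] S\S  lex  "dog"
[2,4] S\NP  <B  k=3
[0,4] S  >  k=2

[0,4] S   >
  [0,2] S/(S\NP)   >
    [0,1] "idea" : (S/(S\NP))/N
    [1,2] "quickly" : N
  [2,4] S\NP   <B
    [2,3] "which" : S\NP
    [3,4] "dog" : S\S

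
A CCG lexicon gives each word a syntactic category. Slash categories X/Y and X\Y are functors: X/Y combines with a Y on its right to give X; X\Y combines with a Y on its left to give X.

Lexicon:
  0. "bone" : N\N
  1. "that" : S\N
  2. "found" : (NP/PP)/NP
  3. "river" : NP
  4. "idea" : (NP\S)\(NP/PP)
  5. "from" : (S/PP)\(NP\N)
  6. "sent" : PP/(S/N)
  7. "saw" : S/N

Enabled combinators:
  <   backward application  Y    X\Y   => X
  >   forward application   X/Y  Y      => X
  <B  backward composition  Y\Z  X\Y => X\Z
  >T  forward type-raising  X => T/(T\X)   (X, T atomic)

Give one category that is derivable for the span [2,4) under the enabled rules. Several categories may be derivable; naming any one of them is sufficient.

[0,8] S   >
  [0,6] S/PP   <
    [0,5] NP\N   <B
      [0,2] S\N   <B
        [0,1] "bone" : N\N
        [1,2] "that" : S\N
      [2,5] NP\S   <
        [2,4] NP/PP   >
          [2,3] "found" : (NP/PP)/NP
          [3,4] "river" : NP
        [4,5] "idea" : (NP\S)\(NP/PP)
    [5,6] "from" : (S/PP)\(NP\N)
  [6,8] PP   >
    [6,7] "sent" : PP/(S/N)
    [7,8] "saw" : S/N

NP/PP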